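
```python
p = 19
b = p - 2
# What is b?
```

Trace:
`p = 19` → p = 19
`b = p - 2` → b = 17
So b = 17

Answer: 17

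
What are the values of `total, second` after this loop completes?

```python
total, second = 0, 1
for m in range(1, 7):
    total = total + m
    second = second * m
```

Sum and factorial of 1 to 6
`total, second` takes the values: (0, 1) → (1, 1) → (3, 1) → (3, 2) → (6, 2) → (6, 6) → (10, 6) → (10, 24) → (15, 24) → (15, 120) → (21, 120) → (21, 720)

Answer: 21, 720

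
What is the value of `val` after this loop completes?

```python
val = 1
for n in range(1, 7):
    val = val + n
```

Start at 1, add 1 through 6
`val` takes the values: 1 → 2 → 4 → 7 → 11 → 16 → 22

Answer: 22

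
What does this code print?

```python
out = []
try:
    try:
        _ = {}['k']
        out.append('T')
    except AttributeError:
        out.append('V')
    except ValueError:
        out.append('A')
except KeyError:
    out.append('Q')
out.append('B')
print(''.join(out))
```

Execution trace: 'Q' (outer except KeyError) → 'B' (after the try/except). Output: QB

Answer: QB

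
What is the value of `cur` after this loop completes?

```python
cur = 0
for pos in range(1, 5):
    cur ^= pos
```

XOR of 1 to 4
`cur` takes the values: 0 → 1 → 3 → 0 → 4

Answer: 4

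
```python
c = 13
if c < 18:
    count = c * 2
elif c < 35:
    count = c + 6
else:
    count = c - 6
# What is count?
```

Trace:
`c = 13` → c = 13
`if c < 18: ...` → c < 18 is True → count = 26
So count = 26

Answer: 26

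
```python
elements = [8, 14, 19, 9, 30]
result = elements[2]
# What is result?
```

Trace:
`elements = [8, 14, 19, 9, 30]` → elements = [8, 14, 19, 9, 30]
`result = elements[2]` → result = 19
So result = 19

Answer: 19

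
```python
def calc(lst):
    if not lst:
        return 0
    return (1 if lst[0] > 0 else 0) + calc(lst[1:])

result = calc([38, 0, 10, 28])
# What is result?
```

Count of positive elements in [38, 0, 10, 28] = 3

Answer: 3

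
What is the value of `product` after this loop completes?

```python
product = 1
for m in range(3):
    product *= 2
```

2^3 = 8
`product` takes the values: 1 → 2 → 4 → 8

Answer: 8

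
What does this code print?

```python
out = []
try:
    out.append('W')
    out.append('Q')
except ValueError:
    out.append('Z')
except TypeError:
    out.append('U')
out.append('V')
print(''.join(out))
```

Execution trace: 'W' (try body) → 'Q' (try body, no exception) → 'V' (after the try/except). Output: WQV

Answer: WQV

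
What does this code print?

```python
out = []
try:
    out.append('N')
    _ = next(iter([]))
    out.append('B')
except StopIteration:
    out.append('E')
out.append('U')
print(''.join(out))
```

Execution trace: 'N' (try body) → 'E' (except StopIteration) → 'U' (after the try/except). Output: NEU

Answer: NEU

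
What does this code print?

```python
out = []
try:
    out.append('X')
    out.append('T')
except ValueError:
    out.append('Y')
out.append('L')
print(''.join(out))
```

Execution trace: 'X' (try body) → 'T' (try body, no exception) → 'L' (after the try/except). Output: XTL

Answer: XTL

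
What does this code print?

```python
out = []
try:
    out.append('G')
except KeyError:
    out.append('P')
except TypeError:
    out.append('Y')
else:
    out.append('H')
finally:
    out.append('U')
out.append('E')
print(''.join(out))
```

Execution trace: 'G' (try body, no exception) → 'H' (else) → 'U' (finally) → 'E' (after the try/except). Output: GHUE

Answer: GHUE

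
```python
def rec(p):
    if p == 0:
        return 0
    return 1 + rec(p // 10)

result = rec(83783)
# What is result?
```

Count of digits of 83783: 5

Answer: 5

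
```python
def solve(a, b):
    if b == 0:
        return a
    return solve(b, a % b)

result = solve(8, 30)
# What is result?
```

solve(8, 30) -> solve(30, 8) -> solve(8, 6) -> solve(6, 2) -> solve(2, 0) -> 2

Answer: 2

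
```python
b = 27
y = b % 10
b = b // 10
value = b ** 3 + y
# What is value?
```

Trace:
`b = 27` → b = 27
`y = b % 10` → y = 7
`b = b // 10` → b = 2
`value = b ** 3 + y` → value = 15
So value = 15

Answer: 15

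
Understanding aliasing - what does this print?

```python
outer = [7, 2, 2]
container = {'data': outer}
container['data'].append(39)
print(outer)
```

Key concept: dict holds reference to list.
Step by step:
`outer = [7, 2, 2]` → outer = [7, 2, 2]
`container = {'data': outer}` → container = {'data': [7, 2, 2]}
`container['data'].append(39)` → outer = [7, 2, 2, 39]; container = {'data': [7, 2, 2, 39]}
`print(outer)` → prints [7, 2, 2, 39]

Answer: [7, 2, 2, 39]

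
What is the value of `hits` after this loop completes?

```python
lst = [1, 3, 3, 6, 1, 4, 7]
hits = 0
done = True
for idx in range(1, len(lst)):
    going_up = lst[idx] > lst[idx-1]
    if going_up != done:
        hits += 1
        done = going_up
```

Count direction changes in [1, 3, 3, 6, 1, 4, 7]
`hits` takes the values: 0 → 1 → 2 → 3 → 4

Answer: 4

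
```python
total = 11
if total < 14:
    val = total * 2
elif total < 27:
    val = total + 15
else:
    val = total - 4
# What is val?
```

Trace:
`total = 11` → total = 11
`if total < 14: ...` → total < 14 is True → val = 22
So val = 22

Answer: 22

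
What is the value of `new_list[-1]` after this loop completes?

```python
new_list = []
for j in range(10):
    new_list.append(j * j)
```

Last element of squares 0 to 9
`new_list` takes the values: [] → [0] → [0, 1] → [0, 1, 4] → [0, 1, 4, 9] → [0, 1, 4, 9, 16] → [0, 1, 4, 9, 16, 25] → [0, 1, 4, 9, 16, 25, 36] → [0, 1, 4, 9, 16, 25, 36, 49] → [0, 1, 4, 9, 16, 25, 36, 49, 64] → [0, 1, 4, 9, 16, 25, 36, 49, 64, 81]
So `new_list[-1]` = 81

Answer: 81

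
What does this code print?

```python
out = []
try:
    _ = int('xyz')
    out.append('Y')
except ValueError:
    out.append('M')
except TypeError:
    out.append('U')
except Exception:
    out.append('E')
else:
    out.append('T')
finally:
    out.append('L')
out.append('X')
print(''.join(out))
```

Execution trace: 'M' (except ValueError) → 'L' (finally) → 'X' (after the try/except). Output: MLX

Answer: MLX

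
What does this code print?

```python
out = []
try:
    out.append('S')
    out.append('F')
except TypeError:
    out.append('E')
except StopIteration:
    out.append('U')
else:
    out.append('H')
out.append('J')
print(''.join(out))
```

Execution trace: 'S' (try body) → 'F' (try body, no exception) → 'H' (else) → 'J' (after the try/except). Output: SFHJ

Answer: SFHJ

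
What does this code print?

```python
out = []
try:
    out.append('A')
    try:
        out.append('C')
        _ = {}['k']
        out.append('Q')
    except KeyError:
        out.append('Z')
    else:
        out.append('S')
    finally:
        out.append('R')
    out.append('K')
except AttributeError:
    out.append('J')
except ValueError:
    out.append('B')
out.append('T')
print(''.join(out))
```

Execution trace: 'A' (try body) → 'C' (inner try body) → 'Z' (inner except KeyError) → 'R' (inner finally) → 'K' (try body, no exception) → 'T' (after the try/except). Output: ACZRKT

Answer: ACZRKT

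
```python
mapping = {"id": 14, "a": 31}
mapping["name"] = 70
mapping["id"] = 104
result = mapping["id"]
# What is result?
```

Trace:
`mapping = {"id": 14, "a": 31}` → mapping = {'id': 14, 'a': 31}
`mapping["name"] = 70` → mapping = {'id': 14, 'a': 31, 'name': 70}
`mapping["id"] = 104` → mapping = {'id': 104, 'a': 31, 'name': 70}
`result = mapping["id"]` → result = 104
So result = 104

Answer: 104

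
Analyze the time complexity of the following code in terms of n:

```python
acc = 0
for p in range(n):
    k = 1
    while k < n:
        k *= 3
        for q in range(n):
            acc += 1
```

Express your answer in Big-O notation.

Each loop level contributes: n × log n × n. Multiplying the contributions gives O(n^2 log n).

Answer: O(n^2 log n)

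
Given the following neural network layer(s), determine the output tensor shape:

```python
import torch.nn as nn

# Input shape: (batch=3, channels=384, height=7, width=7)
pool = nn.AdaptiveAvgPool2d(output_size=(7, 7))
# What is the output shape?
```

Input: (3, 384, 7, 7) -> Output: (3, 384, 7, 7)

Answer: (3, 384, 7, 7)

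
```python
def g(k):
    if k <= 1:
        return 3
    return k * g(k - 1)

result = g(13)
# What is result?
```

g(13) = 13 * 12 * 11 * 10 * 9 * 8 * 7 * 6 * 5 * 4 * 3 * 2 * 3 = 18681062400

Answer: 18681062400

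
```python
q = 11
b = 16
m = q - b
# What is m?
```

Trace:
`q = 11` → q = 11
`b = 16` → b = 16
`m = q - b` → m = -5
So m = -5

Answer: -5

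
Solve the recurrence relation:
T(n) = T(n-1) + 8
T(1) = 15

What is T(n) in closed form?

Unrolling: T(n) = T(1) + 8·(n-1) = 15 + 8(n-1) = 8n + 7.

Answer: T(n) = 8n + 7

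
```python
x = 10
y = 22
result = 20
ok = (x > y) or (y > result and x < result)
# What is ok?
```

Trace:
`x = 10` → x = 10
`y = 22` → y = 22
`result = 20` → result = 20
`ok = (x > y) or (y > result and x < result)` → ok = True
So ok = True

Answer: True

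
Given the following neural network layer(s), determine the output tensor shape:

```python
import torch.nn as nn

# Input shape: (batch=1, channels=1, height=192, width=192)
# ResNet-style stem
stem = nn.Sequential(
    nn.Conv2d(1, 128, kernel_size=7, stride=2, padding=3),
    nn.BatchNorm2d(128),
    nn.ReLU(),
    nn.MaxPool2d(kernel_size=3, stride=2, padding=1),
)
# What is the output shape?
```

Input: (1, 1, 192, 192) -> after Conv2d 7x7 stride=2: (1, 128, 96, 96) -> Output: (1, 128, 48, 48)

Answer: (1, 128, 48, 48)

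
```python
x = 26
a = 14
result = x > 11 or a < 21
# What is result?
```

Trace:
`x = 26` → x = 26
`a = 14` → a = 14
`result = x > 11 or a < 21` → result = True
So result = True

Answer: True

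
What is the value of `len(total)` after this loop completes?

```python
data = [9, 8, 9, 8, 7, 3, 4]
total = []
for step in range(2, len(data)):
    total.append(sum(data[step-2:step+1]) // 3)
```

Number of 3-element averages
`total` takes the values: [] → [8] → [8, 8] → [8, 8, 8] → [8, 8, 8, 6] → [8, 8, 8, 6, 4]
So `len(total)` = 5

Answer: 5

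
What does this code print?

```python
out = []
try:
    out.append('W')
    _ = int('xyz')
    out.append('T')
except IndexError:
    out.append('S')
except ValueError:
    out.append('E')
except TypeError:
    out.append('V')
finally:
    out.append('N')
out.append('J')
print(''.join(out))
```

Execution trace: 'W' (try body) → 'E' (except ValueError) → 'N' (finally) → 'J' (after the try/except). Output: WENJ

Answer: WENJ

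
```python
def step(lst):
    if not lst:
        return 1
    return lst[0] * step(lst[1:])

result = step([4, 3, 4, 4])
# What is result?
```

Product over [4, 3, 4, 4] = 4 * 3 * 4 * 4 = 192

Answer: 192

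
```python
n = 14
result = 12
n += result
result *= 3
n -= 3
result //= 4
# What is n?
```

Trace:
`n = 14` → n = 14
`result = 12` → result = 12
`n += result` → n = 26
`result *= 3` → result = 36
`n -= 3` → n = 23
`result //= 4` → result = 9
So n = 23

Answer: 23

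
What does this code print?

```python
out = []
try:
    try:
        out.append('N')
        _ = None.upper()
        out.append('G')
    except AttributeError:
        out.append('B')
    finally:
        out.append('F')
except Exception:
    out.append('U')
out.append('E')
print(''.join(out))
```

Execution trace: 'N' (inner try body) → 'B' (inner except AttributeError) → 'F' (inner finally) → 'E' (after the try/except). Output: NBFE

Answer: NBFE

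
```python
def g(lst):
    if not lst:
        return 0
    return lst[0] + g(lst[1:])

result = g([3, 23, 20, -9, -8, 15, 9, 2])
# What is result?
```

3 + 23 + 20 + (-9) + (-8) + 15 + 9 + 2 + 0 = 55

Answer: 55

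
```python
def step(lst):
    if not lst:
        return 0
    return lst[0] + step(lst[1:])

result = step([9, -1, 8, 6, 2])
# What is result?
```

9 + (-1) + 8 + 6 + 2 + 0 = 24

Answer: 24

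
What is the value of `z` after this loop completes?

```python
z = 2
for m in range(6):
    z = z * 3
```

Multiply by 3, 6 times: 2 * 3^6 = 1458
`z` takes the values: 2 → 6 → 18 → 54 → 162 → 486 → 1458

Answer: 1458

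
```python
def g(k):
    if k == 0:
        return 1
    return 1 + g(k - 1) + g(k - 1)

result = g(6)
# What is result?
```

g(k) = 1 + 2·g(k-1), g(0)=1. Closed form: (1+1)·2^6 - 1 = 127.

Answer: 127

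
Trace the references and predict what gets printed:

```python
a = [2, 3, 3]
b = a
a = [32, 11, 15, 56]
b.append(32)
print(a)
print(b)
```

Key concept: rebinding vs mutation: a is rebound to a new list, b still points at the original.
Step by step:
`a = [2, 3, 3]` → a = [2, 3, 3]
`b = a` → b = [2, 3, 3] (same object as a)
`a = [32, 11, 15, 56]` → a = [32, 11, 15, 56]
`b.append(32)` → b = [2, 3, 3, 32]
`print(a)` → prints [32, 11, 15, 56]
`print(b)` → prints [2, 3, 3, 32]

Answer:
[32, 11, 15, 56]
[2, 3, 3, 32]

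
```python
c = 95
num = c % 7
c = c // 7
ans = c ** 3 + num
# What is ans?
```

Trace:
`c = 95` → c = 95
`num = c % 7` → num = 4
`c = c // 7` → c = 13
`ans = c ** 3 + num` → ans = 2201
So ans = 2201

Answer: 2201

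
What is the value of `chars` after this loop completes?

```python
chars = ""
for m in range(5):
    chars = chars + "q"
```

Repeat 'q' 5 times
`chars` takes the values: "" → "q" → "qq" → "qqq" → "qqqq" → "qqqqq"

Answer: "qqqqq"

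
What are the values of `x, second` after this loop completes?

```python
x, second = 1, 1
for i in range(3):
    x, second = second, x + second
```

Fibonacci: after 3 iterations
`x, second` takes the values: (1, 1) → (1, 2) → (2, 3) → (3, 5)

Answer: 3, 5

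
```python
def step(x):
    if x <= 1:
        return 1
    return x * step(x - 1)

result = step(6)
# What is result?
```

step(6) = 6 * 5 * 4 * 3 * 2 * 1 = 720

Answer: 720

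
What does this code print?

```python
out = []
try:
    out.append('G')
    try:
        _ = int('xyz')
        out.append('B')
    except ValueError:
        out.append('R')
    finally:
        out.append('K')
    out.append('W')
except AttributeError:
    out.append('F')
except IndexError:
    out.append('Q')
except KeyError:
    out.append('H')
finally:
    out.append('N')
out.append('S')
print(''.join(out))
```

Execution trace: 'G' (try body) → 'R' (inner except ValueError) → 'K' (inner finally) → 'W' (try body, no exception) → 'N' (finally) → 'S' (after the try/except). Output: GRKWNS

Answer: GRKWNS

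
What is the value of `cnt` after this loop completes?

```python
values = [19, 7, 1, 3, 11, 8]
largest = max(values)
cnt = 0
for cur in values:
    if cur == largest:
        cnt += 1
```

Count of max value 19 in [19, 7, 1, 3, 11, 8]
`cnt` takes the values: 0 → 1

Answer: 1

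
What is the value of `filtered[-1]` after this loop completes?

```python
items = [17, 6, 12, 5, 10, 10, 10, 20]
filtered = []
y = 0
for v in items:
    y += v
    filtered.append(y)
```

Cumulative sum ends at 90
`filtered` takes the values: [] → [17] → [17, 23] → [17, 23, 35] → [17, 23, 35, 40] → [17, 23, 35, 40, 50] → [17, 23, 35, 40, 50, 60] → [17, 23, 35, 40, 50, 60, 70] → [17, 23, 35, 40, 50, 60, 70, 90]
So `filtered[-1]` = 90

Answer: 90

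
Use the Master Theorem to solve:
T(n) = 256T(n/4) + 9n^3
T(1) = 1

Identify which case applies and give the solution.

a=256, b=4, f(n)=9n^3. log_4(256) = 4. Since c=3 < 4, Case 1 applies: T(n) = Θ(n^log_b(a)) = O(n^4).

Answer: O(n^4) - Case 1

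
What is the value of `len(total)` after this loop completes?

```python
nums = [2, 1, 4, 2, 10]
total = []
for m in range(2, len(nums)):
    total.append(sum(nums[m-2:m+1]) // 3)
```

Number of 3-element averages
`total` takes the values: [] → [2] → [2, 2] → [2, 2, 5]
So `len(total)` = 3

Answer: 3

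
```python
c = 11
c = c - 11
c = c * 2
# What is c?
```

Trace:
`c = 11` → c = 11
`c = c - 11` → c = 0
`c = c * 2` → c = 0
So c = 0

Answer: 0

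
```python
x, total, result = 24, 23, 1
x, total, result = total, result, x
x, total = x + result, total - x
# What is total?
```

Trace:
`x, total, result = 24, 23, 1` → x = 24; total = 23; result = 1
`x, total, result = total, result, x` → x = 23; total = 1; result = 24
`x, total = x + result, total - x` → x = 47; total = -22
So total = -22

Answer: -22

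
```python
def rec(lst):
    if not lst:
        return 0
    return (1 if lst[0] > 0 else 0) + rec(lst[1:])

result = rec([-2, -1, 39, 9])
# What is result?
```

Count of positive elements in [-2, -1, 39, 9] = 2

Answer: 2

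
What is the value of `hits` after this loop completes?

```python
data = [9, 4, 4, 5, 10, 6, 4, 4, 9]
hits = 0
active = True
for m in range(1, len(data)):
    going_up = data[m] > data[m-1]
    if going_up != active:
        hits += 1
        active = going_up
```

Count direction changes in [9, 4, 4, 5, 10, 6, 4, 4, 9]
`hits` takes the values: 0 → 1 → 2 → 3 → 4

Answer: 4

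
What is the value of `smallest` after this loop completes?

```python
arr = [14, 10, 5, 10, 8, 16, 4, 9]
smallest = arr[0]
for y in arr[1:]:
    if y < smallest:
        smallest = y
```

Minimum of [14, 10, 5, 10, 8, 16, 4, 9]
`smallest` takes the values: 14 → 10 → 5 → 4

Answer: 4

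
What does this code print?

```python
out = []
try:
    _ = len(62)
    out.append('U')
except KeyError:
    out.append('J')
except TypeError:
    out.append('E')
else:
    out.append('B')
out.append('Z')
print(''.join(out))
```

Execution trace: 'E' (except TypeError) → 'Z' (after the try/except). Output: EZ

Answer: EZ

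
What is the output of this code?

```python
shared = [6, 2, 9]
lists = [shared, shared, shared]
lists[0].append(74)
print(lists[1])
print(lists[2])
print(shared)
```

Key concept: list of same reference.
Step by step:
`shared = [6, 2, 9]` → shared = [6, 2, 9]
`lists = [shared, shared, shared]` → lists = [[6, 2, 9], [6, 2, 9], [6, 2, 9]]
`lists[0].append(74)` → shared = [6, 2, 9, 74]; lists = [[6, 2, 9, 74], [6, 2, 9, 74], [6, 2, 9, 74]]
`print(lists[1])` → prints [6, 2, 9, 74]
`print(lists[2])` → prints [6, 2, 9, 74]
`print(shared)` → prints [6, 2, 9, 74]

Answer:
[6, 2, 9, 74]
[6, 2, 9, 74]
[6, 2, 9, 74]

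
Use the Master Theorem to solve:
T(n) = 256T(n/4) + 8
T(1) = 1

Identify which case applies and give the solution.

a=256, b=4, f(n)=8. log_4(256) = 4. Since c=0 < 4, Case 1 applies: T(n) = Θ(n^log_b(a)) = O(n^4).

Answer: O(n^4) - Case 1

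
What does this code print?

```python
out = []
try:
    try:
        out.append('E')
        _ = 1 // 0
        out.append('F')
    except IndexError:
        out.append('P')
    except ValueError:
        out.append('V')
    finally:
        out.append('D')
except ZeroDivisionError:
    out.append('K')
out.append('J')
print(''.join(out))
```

Execution trace: 'E' (try body) → 'D' (finally) → 'K' (outer except ZeroDivisionError) → 'J' (after the try/except). Output: EDKJ

Answer: EDKJ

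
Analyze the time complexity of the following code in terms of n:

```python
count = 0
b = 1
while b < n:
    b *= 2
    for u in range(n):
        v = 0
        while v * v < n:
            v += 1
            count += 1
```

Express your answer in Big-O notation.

Each loop level contributes: log n × n × √n. Multiplying the contributions gives O(n√n log n).

Answer: O(n√n log n)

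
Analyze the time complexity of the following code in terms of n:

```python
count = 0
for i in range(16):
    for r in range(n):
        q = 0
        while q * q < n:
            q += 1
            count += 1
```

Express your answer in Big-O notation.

Each loop level contributes: 1 × n × √n. Multiplying the contributions gives O(n√n).

Answer: O(n√n)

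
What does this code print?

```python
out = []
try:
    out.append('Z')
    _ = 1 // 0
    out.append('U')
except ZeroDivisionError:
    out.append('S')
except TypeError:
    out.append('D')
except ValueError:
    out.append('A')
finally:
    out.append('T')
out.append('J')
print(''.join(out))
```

Execution trace: 'Z' (try body) → 'S' (except ZeroDivisionError) → 'T' (finally) → 'J' (after the try/except). Output: ZSTJ

Answer: ZSTJ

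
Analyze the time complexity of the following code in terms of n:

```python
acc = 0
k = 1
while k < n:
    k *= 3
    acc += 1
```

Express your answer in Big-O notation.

Each loop level contributes: log n. Multiplying the contributions gives O(log n).

Answer: O(log n)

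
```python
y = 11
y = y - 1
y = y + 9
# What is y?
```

Trace:
`y = 11` → y = 11
`y = y - 1` → y = 10
`y = y + 9` → y = 19
So y = 19

Answer: 19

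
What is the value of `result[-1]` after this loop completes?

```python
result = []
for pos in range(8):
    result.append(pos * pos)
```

Last element of squares 0 to 7
`result` takes the values: [] → [0] → [0, 1] → [0, 1, 4] → [0, 1, 4, 9] → [0, 1, 4, 9, 16] → [0, 1, 4, 9, 16, 25] → [0, 1, 4, 9, 16, 25, 36] → [0, 1, 4, 9, 16, 25, 36, 49]
So `result[-1]` = 49

Answer: 49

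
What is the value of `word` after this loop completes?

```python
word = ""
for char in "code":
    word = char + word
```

Reverse 'code'
`word` takes the values: "" → "c" → "oc" → "doc" → "edoc"

Answer: "edoc"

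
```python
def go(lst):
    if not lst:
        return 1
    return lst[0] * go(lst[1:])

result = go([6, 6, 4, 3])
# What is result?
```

Product over [6, 6, 4, 3] = 6 * 6 * 4 * 3 = 432

Answer: 432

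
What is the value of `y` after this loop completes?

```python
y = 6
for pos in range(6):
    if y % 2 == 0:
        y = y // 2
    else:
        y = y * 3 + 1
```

Collatz-style transformation from 6
`y` takes the values: 6 → 3 → 10 → 5 → 16 → 8 → 4

Answer: 4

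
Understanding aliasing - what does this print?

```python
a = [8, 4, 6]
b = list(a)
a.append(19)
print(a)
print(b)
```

Key concept: list() constructor creates copy.
Step by step:
`a = [8, 4, 6]` → a = [8, 4, 6]
`b = list(a)` → b = [8, 4, 6]
`a.append(19)` → a = [8, 4, 6, 19]
`print(a)` → prints [8, 4, 6, 19]
`print(b)` → prints [8, 4, 6]

Answer:
[8, 4, 6, 19]
[8, 4, 6]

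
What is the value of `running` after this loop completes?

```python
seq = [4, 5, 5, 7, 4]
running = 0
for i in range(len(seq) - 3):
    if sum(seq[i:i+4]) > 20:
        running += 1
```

Count windows with sum > 20
`running` takes the values: 0 → 1 → 2

Answer: 2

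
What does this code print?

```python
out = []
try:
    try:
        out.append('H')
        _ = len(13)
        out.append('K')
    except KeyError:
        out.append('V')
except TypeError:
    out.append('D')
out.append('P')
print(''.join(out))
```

Execution trace: 'H' (try body) → 'D' (outer except TypeError) → 'P' (after the try/except). Output: HDP

Answer: HDP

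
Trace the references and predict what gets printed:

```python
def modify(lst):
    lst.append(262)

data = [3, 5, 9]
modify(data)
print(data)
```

Key concept: function modifies passed list.
Step by step:
`data = [3, 5, 9]` → data = [3, 5, 9]
`modify(data)` → data = [3, 5, 9, 262]
`print(data)` → prints [3, 5, 9, 262]

Answer: [3, 5, 9, 262]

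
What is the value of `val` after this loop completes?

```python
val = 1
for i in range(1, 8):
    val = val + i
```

Start at 1, add 1 through 7
`val` takes the values: 1 → 2 → 4 → 7 → 11 → 16 → 22 → 29

Answer: 29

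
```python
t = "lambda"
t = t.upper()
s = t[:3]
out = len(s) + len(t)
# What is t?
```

Trace:
`t = "lambda"` → t = 'lambda'
`t = t.upper()` → t = 'LAMBDA'
`s = t[:3]` → s = 'LAM'
`out = len(s) + len(t)` → out = 9
So t = 'LAMBDA'

Answer: 'LAMBDA'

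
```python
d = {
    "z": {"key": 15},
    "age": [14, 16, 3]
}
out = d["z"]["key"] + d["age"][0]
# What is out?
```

Trace:
`d = { ...` → d = {'z': {'key': 15}, 'age': [14, 16, 3]}
`out = d["z"]["key"] + d["age"][0]` → out = 29
So out = 29

Answer: 29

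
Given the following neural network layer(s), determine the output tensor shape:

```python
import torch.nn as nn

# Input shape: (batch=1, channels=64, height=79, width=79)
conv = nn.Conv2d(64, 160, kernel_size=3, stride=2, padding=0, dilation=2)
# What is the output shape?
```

Input: (1, 64, 79, 79) -> Output: (1, 160, 38, 38)

Answer: (1, 160, 38, 38)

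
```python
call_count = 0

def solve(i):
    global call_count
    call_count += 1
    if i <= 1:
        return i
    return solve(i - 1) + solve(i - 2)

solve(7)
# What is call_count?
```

Calls(i) = 1 + Calls(i-1) + Calls(i-2); Calls(0)=Calls(1)=1. For i=7 this gives 41.

Answer: 41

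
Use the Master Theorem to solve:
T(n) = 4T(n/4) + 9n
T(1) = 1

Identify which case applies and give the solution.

a=4, b=4, f(n)=9n. log_4(4) = 1. Since c=1 = 1, Case 2 applies: T(n) = Θ(n^log_b(a) · log n) = O(n log n).

Answer: O(n log n) - Case 2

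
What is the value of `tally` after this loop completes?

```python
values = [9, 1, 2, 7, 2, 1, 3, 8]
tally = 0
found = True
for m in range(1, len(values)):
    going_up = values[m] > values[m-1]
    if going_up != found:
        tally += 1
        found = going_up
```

Count direction changes in [9, 1, 2, 7, 2, 1, 3, 8]
`tally` takes the values: 0 → 1 → 2 → 3 → 4

Answer: 4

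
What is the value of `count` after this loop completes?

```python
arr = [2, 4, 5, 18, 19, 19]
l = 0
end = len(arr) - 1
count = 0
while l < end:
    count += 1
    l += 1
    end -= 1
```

Iterations until pointers meet (list length 6)
`count` takes the values: 0 → 1 → 2 → 3

Answer: 3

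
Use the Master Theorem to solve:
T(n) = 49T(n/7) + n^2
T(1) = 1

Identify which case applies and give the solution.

a=49, b=7, f(n)=n^2. log_7(49) = 2. Since c=2 = 2, Case 2 applies: T(n) = Θ(n^log_b(a) · log n) = O(n^2 log n).

Answer: O(n^2 log n) - Case 2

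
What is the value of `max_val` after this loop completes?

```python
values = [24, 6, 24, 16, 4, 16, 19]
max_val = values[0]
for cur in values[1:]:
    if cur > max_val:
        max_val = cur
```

Maximum of [24, 6, 24, 16, 4, 16, 19]
`max_val` takes the values: 24

Answer: 24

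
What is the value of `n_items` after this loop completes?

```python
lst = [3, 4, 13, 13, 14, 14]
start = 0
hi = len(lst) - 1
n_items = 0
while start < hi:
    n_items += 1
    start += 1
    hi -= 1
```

Iterations until pointers meet (list length 6)
`n_items` takes the values: 0 → 1 → 2 → 3

Answer: 3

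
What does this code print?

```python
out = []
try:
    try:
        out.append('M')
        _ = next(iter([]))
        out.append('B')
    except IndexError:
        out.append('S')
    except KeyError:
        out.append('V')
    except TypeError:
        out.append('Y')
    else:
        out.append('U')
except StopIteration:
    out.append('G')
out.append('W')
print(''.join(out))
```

Execution trace: 'M' (try body) → 'G' (outer except StopIteration) → 'W' (after the try/except). Output: MGW

Answer: MGW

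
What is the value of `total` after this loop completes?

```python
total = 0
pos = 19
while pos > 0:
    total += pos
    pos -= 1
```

Sum 19 down to 1
`total` takes the values: 0 → 19 → 37 → 54 → 70 → 85 → 99 → 112 → 124 → 135 → 145 → 154 → 162 → 169 → 175 → 180 → 184 → 187 → 189 → 190

Answer: 190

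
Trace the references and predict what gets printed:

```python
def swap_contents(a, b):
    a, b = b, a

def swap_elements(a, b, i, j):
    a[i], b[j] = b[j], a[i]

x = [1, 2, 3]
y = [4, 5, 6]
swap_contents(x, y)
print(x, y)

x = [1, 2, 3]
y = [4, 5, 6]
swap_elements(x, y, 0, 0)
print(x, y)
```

Key concept: parameter rebinding vs mutation.
Step by step:
`x = [1, 2, 3]` → x = [1, 2, 3]
`y = [4, 5, 6]` → y = [4, 5, 6]
`swap_contents(x, y)` → no visible change to tracked variables
`print(x, y)` → prints [1, 2, 3] [4, 5, 6]
`x = [1, 2, 3]` → x = [1, 2, 3]
`y = [4, 5, 6]` → y = [4, 5, 6]
`swap_elements(x, y, 0, 0)` → x = [4, 2, 3]; y = [1, 5, 6]
`print(x, y)` → prints [4, 2, 3] [1, 5, 6]

Answer:
[1, 2, 3] [4, 5, 6]
[4, 2, 3] [1, 5, 6]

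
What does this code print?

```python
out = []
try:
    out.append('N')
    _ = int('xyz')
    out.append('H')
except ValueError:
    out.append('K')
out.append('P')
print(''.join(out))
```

Execution trace: 'N' (try body) → 'K' (except ValueError) → 'P' (after the try/except). Output: NKP

Answer: NKP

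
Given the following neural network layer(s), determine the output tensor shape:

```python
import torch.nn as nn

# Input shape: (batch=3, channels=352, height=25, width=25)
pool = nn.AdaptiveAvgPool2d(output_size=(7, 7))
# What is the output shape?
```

Input: (3, 352, 25, 25) -> Output: (3, 352, 7, 7)

Answer: (3, 352, 7, 7)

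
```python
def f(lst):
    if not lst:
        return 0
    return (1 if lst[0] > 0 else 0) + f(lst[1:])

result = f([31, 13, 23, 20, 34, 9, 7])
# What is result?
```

Count of positive elements in [31, 13, 23, 20, 34, 9, 7] = 7

Answer: 7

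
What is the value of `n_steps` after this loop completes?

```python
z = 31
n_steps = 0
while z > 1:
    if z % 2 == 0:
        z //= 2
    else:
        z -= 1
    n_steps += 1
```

Steps to reduce 31 to 1
`n_steps` takes the values: 0 → 1 → 2 → 3 → 4 → 5 → 6 → 7 → 8

Answer: 8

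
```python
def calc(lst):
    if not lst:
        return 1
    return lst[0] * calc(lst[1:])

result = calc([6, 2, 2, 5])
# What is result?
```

Product over [6, 2, 2, 5] = 6 * 2 * 2 * 5 = 120

Answer: 120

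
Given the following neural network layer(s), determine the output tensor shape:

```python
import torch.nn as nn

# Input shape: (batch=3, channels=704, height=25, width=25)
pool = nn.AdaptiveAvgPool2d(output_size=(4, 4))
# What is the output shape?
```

Input: (3, 704, 25, 25) -> Output: (3, 704, 4, 4)

Answer: (3, 704, 4, 4)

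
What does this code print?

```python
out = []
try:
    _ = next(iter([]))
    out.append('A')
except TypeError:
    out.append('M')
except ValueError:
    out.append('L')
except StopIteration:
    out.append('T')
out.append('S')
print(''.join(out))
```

Execution trace: 'T' (except StopIteration) → 'S' (after the try/except). Output: TS

Answer: TS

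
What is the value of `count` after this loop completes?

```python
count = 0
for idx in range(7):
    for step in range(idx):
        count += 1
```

Triangle number: 0+1+2+...+6
`count` takes the values: 0 → 1 → 2 → 3 → 4 → 5 → 6 → 7 → 8 → 9 → 10 → 11 → 12 → 13 → 14 → 15 → 16 → 17 → 18 → 19 → 20 → 21

Answer: 21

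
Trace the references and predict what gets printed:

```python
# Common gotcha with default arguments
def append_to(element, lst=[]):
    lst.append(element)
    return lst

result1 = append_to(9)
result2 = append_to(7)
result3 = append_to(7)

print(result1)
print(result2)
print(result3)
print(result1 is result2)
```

Key concept: mutable default argument gotcha.
Step by step:
`result1 = append_to(9)` → result1 = [9]
`result2 = append_to(7)` → result1 = [9, 7] (same object as result2); result2 = [9, 7] (same object as result1)
`result3 = append_to(7)` → result1 = [9, 7, 7] (same object as result2, result3); result2 = [9, 7, 7] (same object as result1, result3); result3 = [9, 7, 7] (same object as result1, result2)
`print(result1)` → prints [9, 7, 7]
`print(result2)` → prints [9, 7, 7]
`print(result3)` → prints [9, 7, 7]
`print(result1 is result2)` → prints True

Answer:
[9, 7, 7]
[9, 7, 7]
[9, 7, 7]
True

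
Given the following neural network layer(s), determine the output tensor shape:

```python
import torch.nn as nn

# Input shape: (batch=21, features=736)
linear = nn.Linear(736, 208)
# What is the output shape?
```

Input: (21, 736) -> Output: (21, 208)

Answer: (21, 208)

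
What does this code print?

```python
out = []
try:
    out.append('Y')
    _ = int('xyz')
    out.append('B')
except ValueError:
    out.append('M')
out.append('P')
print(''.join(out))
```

Execution trace: 'Y' (try body) → 'M' (except ValueError) → 'P' (after the try/except). Output: YMP

Answer: YMP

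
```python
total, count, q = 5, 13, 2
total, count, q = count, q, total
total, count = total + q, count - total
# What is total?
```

Trace:
`total, count, q = 5, 13, 2` → total = 5; count = 13; q = 2
`total, count, q = count, q, total` → total = 13; count = 2; q = 5
`total, count = total + q, count - total` → total = 18; count = -11
So total = 18

Answer: 18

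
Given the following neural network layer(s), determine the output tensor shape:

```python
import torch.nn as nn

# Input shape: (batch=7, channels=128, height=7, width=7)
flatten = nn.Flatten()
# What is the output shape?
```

Input: (7, 128, 7, 7) -> Output: (7, 6272)

Answer: (7, 6272)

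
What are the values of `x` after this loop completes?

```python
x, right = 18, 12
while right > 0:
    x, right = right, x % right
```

GCD of 18 and 12
`x` takes the values: 18 → 12 → 6

Answer: 6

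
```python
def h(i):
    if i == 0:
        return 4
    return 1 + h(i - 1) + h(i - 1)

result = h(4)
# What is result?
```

h(i) = 1 + 2·h(i-1), h(0)=4. Closed form: (4+1)·2^4 - 1 = 79.

Answer: 79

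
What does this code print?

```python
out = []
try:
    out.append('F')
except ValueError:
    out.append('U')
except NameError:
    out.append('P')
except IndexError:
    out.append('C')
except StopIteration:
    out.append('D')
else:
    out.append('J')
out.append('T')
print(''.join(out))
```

Execution trace: 'F' (try body, no exception) → 'J' (else) → 'T' (after the try/except). Output: FJT

Answer: FJT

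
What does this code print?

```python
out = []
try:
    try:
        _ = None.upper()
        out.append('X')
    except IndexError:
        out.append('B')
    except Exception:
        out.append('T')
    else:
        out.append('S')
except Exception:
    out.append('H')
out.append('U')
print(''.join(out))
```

Execution trace: 'T' (inner except Exception) → 'U' (after the try/except). Output: TU

Answer: TU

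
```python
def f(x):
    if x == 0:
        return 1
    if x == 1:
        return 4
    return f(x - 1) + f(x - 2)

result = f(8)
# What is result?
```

Build up from base cases: f(0)=1, f(1)=4, f(2)=5, f(3)=9, f(4)=14, f(5)=23, f(6)=37, ..., f(8)=97

Answer: 97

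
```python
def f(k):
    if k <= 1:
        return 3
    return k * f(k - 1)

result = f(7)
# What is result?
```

f(7) = 7 * 6 * 5 * 4 * 3 * 2 * 3 = 15120

Answer: 15120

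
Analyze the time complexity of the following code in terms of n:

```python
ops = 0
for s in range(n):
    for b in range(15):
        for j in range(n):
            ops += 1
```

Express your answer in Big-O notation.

Each loop level contributes: n × 1 × n. Multiplying the contributions gives O(n^2).

Answer: O(n^2)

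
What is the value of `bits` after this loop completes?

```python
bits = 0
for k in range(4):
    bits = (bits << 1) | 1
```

Build 4 consecutive 1-bits: 0b1111
`bits` takes the values: 0 → 1 → 3 → 7 → 15

Answer: 15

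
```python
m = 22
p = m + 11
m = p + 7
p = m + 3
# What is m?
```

Trace:
`m = 22` → m = 22
`p = m + 11` → p = 33
`m = p + 7` → m = 40
`p = m + 3` → p = 43
So m = 40

Answer: 40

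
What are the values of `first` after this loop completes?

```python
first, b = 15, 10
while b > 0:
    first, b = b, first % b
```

GCD of 15 and 10
`first` takes the values: 15 → 10 → 5

Answer: 5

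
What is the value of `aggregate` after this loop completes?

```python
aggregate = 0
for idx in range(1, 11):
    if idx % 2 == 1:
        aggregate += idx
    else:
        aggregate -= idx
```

Add odd, subtract even
`aggregate` takes the values: 0 → 1 → -1 → 2 → -2 → 3 → -3 → 4 → -4 → 5 → -5

Answer: -5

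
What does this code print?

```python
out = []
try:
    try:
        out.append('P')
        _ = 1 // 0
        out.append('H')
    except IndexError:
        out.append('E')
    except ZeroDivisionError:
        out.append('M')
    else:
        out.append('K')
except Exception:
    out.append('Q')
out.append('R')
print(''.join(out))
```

Execution trace: 'P' (inner try body) → 'M' (inner except ZeroDivisionError) → 'R' (after the try/except). Output: PMR

Answer: PMR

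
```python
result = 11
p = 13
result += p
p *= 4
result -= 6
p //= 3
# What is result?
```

Trace:
`result = 11` → result = 11
`p = 13` → p = 13
`result += p` → result = 24
`p *= 4` → p = 52
`result -= 6` → result = 18
`p //= 3` → p = 17
So result = 18

Answer: 18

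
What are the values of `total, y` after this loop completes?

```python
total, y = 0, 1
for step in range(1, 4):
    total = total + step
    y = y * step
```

Sum and factorial of 1 to 3
`total, y` takes the values: (0, 1) → (1, 1) → (3, 1) → (3, 2) → (6, 2) → (6, 6)

Answer: 6, 6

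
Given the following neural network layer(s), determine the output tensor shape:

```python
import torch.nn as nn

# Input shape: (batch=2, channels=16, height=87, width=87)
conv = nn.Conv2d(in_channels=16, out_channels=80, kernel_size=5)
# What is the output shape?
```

Input: (2, 16, 87, 87) -> Output: (2, 80, 83, 83)

Answer: (2, 80, 83, 83)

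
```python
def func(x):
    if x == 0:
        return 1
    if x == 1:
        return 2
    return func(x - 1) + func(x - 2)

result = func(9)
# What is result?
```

Build up from base cases: func(0)=1, func(1)=2, func(2)=3, func(3)=5, func(4)=8, func(5)=13, func(6)=21, ..., func(9)=89

Answer: 89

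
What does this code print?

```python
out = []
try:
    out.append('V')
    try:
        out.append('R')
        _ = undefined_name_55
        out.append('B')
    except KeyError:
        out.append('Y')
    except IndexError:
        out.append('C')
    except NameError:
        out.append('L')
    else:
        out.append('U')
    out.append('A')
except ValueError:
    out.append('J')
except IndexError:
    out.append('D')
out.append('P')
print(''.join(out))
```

Execution trace: 'V' (try body) → 'R' (inner try body) → 'L' (inner except NameError) → 'A' (try body, no exception) → 'P' (after the try/except). Output: VRLAP

Answer: VRLAP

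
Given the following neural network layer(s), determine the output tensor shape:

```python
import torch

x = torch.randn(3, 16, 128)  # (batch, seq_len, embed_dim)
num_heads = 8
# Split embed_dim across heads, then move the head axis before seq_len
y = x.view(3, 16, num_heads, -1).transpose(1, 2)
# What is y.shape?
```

Input: (3, 16, 128) -> head_dim = 128 // 8 = 16; after view: (3, 16, 8, 16) -> after transpose(1, 2): (3, 8, 16, 16) -> Output: (3, 8, 16, 16)

Answer: (3, 8, 16, 16)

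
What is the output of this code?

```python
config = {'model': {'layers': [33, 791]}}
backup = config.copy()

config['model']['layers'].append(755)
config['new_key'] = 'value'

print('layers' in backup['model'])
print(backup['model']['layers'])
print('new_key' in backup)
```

Key concept: shallow copy gotcha with nested dict.
Step by step:
`config = {'model': {'layers': [33, 791]}}` → config = {'model': {'layers': [33, 791]}}
`backup = config.copy()` → backup = {'model': {'layers': [33, 791]}}
`config['model']['layers'].append(755)` → config = {'model': {'layers': [33, 791, 755]}}; backup = {'model': {'layers': [33, 791, 755]}}
`config['new_key'] = 'value'` → config = {'model': {'layers': [33, 791, 755]}, 'new_key': 'value'}
`print('layers' in backup['model'])` → prints True
`print(backup['model']['layers'])` → prints [33, 791, 755]
`print('new_key' in backup)` → prints False

Answer:
True
[33, 791, 755]
False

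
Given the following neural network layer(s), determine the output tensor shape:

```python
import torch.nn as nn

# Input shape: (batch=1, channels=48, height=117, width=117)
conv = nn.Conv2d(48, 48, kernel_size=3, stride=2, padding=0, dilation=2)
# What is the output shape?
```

Input: (1, 48, 117, 117) -> Output: (1, 48, 57, 57)

Answer: (1, 48, 57, 57)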